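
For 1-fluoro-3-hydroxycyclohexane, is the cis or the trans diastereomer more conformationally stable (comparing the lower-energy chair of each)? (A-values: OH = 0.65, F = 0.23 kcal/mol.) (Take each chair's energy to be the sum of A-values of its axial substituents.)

At 1,3 positions (parity same): cis → (e,e or a,a); trans → (a,e or e,a).
Best chair for cis: E = 0.00 kcal/mol; best chair for trans: E = 0.23 kcal/mol.
The cis isomer is lower by 0.23 kcal/mol.

cis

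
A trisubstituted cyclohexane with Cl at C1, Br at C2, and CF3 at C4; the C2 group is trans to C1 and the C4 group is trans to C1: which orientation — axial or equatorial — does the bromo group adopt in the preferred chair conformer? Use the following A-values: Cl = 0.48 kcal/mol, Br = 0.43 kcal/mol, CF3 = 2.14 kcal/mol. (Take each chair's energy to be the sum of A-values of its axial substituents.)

Chair I (chloro axial, bromo axial, trifluoromethyl axial): E = 3.05 kcal/mol.
Chair II (chloro equatorial, bromo equatorial, trifluoromethyl equatorial): E = 0.00 kcal/mol.
Chair II is the more stable (lower-energy) conformer, and in that chair the bromo group is equatorial.

equatorial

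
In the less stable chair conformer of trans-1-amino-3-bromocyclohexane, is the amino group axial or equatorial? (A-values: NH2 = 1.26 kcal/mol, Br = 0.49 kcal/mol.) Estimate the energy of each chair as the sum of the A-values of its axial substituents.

axial

C1 and C3 have the same parity, so for the trans isomer the two substituents are one axial and one equatorial in each chair.
Chair I (amino axial, bromo equatorial): E = 1.26 kcal/mol.
Chair II (amino equatorial, bromo axial): E = 0.49 kcal/mol.
Chair I is the less stable (higher-energy) conformer, and in that chair the amino group is axial.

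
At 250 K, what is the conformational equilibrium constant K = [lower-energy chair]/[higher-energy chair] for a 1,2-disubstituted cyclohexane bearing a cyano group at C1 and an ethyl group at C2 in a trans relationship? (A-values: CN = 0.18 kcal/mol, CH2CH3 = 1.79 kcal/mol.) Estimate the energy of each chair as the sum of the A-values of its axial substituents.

K ≈ 52.8

C1 and C2 have opposite parity, so for the trans isomer the two substituents are e,e in one chair and a,a in the other.
Chair I (cyano axial, ethyl axial): E = 1.97 kcal/mol; chair II (cyano equatorial, ethyl equatorial): E = 0.00 kcal/mol.
ΔG = 1.97 kcal/mol between the two chairs.
K = exp(ΔG/RT) with R = 1.987×10⁻³ kcal mol⁻¹ K⁻¹ and T = 250 K gives K ≈ 52.8.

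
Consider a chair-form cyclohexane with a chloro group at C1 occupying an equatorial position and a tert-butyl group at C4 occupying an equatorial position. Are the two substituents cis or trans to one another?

trans

C1 and C4 have opposite parity, so their axial bonds point in opposite directions.
With opposite-parity carbons, two substituents on the same face are one axial and one equatorial; opposite faces give both axial or both equatorial.
Here the groups are equatorial/equatorial → opposite face → trans.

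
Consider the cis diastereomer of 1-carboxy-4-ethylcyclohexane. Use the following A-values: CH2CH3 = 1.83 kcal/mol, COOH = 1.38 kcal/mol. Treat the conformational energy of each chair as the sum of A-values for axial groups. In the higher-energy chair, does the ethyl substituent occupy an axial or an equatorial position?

C1 and C4 have opposite parity, so for the cis isomer the two substituents are one axial and one equatorial in each chair.
Chair I (ethyl axial, carboxyl equatorial): E = 1.83 kcal/mol.
Chair II (ethyl equatorial, carboxyl axial): E = 1.38 kcal/mol.
Chair I is the less stable (higher-energy) conformer, and in that chair the ethyl group is axial.

axial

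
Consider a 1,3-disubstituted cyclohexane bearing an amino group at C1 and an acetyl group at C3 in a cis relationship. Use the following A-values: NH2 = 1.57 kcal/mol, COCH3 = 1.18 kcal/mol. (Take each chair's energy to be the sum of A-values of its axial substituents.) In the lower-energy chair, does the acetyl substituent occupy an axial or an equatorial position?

C1 and C3 have the same parity, so for the cis isomer the two substituents are e,e in one chair and a,a in the other.
Chair I (amino axial, acetyl axial): E = 2.75 kcal/mol.
Chair II (amino equatorial, acetyl equatorial): E = 0.00 kcal/mol.
Chair II is the more stable (lower-energy) conformer, and in that chair the acetyl group is equatorial.

equatorial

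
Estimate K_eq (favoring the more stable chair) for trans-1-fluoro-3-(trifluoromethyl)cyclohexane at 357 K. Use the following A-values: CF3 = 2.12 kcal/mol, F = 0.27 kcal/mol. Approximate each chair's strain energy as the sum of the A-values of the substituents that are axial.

C1 and C3 have the same parity, so for the trans isomer the two substituents are one axial and one equatorial in each chair.
Chair I (trifluoromethyl axial, fluoro equatorial): E = 2.12 kcal/mol; chair II (trifluoromethyl equatorial, fluoro axial): E = 0.27 kcal/mol.
ΔG = 1.85 kcal/mol between the two chairs.
K = exp(ΔG/RT) with R = 1.987×10⁻³ kcal mol⁻¹ K⁻¹ and T = 357 K gives K ≈ 13.6.

K ≈ 13.6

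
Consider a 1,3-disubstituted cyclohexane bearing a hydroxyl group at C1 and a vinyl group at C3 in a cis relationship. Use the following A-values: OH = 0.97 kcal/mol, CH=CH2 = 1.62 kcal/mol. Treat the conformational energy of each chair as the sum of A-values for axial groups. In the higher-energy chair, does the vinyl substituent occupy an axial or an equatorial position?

axial

C1 and C3 have the same parity, so for the cis isomer the two substituents are e,e in one chair and a,a in the other.
Chair I (hydroxyl axial, vinyl axial): E = 2.59 kcal/mol.
Chair II (hydroxyl equatorial, vinyl equatorial): E = 0.00 kcal/mol.
Chair I is the less stable (higher-energy) conformer, and in that chair the vinyl group is axial.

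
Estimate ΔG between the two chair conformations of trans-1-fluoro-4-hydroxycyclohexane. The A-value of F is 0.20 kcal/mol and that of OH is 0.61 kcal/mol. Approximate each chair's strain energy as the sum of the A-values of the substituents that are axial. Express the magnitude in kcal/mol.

C1 and C4 have opposite parity, so for the trans isomer the two substituents are e,e in one chair and a,a in the other.
Chair I (fluoro axial, hydroxyl axial): E = 0.81 kcal/mol.
Chair II (fluoro equatorial, hydroxyl equatorial): E = 0.00 kcal/mol.
ΔE = 0.81 − 0.00 = 0.81 kcal/mol; chair II is more stable.

0.81 kcal/mol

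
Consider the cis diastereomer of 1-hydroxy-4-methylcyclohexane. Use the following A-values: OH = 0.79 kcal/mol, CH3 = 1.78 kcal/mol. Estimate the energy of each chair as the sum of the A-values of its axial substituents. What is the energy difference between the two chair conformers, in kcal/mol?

C1 and C4 have opposite parity, so for the cis isomer the two substituents are one axial and one equatorial in each chair.
Chair I (hydroxyl axial, methyl equatorial): E = 0.79 kcal/mol.
Chair II (hydroxyl equatorial, methyl axial): E = 1.78 kcal/mol.
ΔE = 1.78 − 0.79 = 0.99 kcal/mol; chair I is more stable.

0.99 kcal/mol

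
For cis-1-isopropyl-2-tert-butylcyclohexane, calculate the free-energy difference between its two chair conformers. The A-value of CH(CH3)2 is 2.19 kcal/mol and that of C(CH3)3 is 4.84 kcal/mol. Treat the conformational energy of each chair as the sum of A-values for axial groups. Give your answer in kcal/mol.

2.65 kcal/mol

C1 and C2 have opposite parity, so for the cis isomer the two substituents are one axial and one equatorial in each chair.
Chair I (isopropyl axial, tert-butyl equatorial): E = 2.19 kcal/mol.
Chair II (isopropyl equatorial, tert-butyl axial): E = 4.84 kcal/mol.
ΔE = 4.84 − 2.19 = 2.65 kcal/mol; chair I is more stable.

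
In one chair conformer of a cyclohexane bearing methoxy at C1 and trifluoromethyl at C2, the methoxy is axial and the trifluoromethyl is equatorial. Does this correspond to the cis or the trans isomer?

cis

C1 and C2 have opposite parity, so their axial bonds point in opposite directions.
With opposite-parity carbons, two substituents on the same face are one axial and one equatorial; opposite faces give both axial or both equatorial.
Here the groups are axial/equatorial → same face → cis.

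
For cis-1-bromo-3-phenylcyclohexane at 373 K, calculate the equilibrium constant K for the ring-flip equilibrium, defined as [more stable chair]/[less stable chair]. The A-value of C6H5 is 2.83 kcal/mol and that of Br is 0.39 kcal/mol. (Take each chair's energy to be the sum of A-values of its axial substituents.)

K ≈ 77.1

C1 and C3 have the same parity, so for the cis isomer the two substituents are e,e in one chair and a,a in the other.
Chair I (phenyl axial, bromo axial): E = 3.22 kcal/mol; chair II (phenyl equatorial, bromo equatorial): E = 0.00 kcal/mol.
ΔG = 3.22 kcal/mol between the two chairs.
K = exp(ΔG/RT) with R = 1.987×10⁻³ kcal mol⁻¹ K⁻¹ and T = 373 K gives K ≈ 77.1.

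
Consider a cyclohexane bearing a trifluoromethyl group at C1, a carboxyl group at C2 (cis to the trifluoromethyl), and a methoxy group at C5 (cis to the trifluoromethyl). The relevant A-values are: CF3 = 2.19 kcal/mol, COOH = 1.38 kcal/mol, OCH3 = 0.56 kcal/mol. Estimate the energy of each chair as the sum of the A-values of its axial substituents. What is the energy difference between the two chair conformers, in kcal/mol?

1.37 kcal/mol

Chair I (trifluoromethyl axial, carboxyl equatorial, methoxy axial): E = 2.75 kcal/mol.
Chair II (trifluoromethyl equatorial, carboxyl axial, methoxy equatorial): E = 1.38 kcal/mol.
ΔE = 2.75 − 1.38 = 1.37 kcal/mol; chair II is more stable.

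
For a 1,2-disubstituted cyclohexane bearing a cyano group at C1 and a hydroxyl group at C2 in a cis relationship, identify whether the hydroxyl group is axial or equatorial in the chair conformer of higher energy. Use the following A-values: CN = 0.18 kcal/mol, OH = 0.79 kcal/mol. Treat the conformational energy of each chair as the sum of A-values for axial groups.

C1 and C2 have opposite parity, so for the cis isomer the two substituents are one axial and one equatorial in each chair.
Chair I (cyano axial, hydroxyl equatorial): E = 0.18 kcal/mol.
Chair II (cyano equatorial, hydroxyl axial): E = 0.79 kcal/mol.
Chair II is the less stable (higher-energy) conformer, and in that chair the hydroxyl group is axial.

axial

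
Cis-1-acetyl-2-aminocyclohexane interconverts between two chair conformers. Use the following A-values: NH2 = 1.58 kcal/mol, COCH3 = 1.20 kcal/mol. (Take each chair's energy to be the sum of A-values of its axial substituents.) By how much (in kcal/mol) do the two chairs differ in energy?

C1 and C2 have opposite parity, so for the cis isomer the two substituents are one axial and one equatorial in each chair.
Chair I (amino axial, acetyl equatorial): E = 1.58 kcal/mol.
Chair II (amino equatorial, acetyl axial): E = 1.20 kcal/mol.
ΔE = 1.58 − 1.20 = 0.38 kcal/mol; chair II is more stable.

0.38 kcal/mol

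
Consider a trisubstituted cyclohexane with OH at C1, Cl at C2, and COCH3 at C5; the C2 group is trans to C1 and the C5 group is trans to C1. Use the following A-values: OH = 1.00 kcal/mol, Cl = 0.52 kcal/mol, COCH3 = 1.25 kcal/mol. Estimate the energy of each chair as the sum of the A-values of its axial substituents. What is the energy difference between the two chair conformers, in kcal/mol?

0.27 kcal/mol

Chair I (hydroxyl axial, chloro axial, acetyl equatorial): E = 1.52 kcal/mol.
Chair II (hydroxyl equatorial, chloro equatorial, acetyl axial): E = 1.25 kcal/mol.
ΔE = 1.52 − 1.25 = 0.27 kcal/mol; chair II is more stable.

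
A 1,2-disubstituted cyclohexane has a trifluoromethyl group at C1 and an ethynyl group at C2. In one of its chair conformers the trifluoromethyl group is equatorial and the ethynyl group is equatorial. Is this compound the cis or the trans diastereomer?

C1 and C2 have opposite parity, so their axial bonds point in opposite directions.
With opposite-parity carbons, two substituents on the same face are one axial and one equatorial; opposite faces give both axial or both equatorial.
Here the groups are equatorial/equatorial → opposite face → trans.

trans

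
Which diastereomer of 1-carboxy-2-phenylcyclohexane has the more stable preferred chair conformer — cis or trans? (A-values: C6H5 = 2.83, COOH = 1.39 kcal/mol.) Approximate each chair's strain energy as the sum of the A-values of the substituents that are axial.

At 1,2 positions (parity opposite): cis → (a,e or e,a); trans → (e,e or a,a).
Best chair for cis: E = 1.39 kcal/mol; best chair for trans: E = 0.00 kcal/mol.
The trans isomer is lower by 1.39 kcal/mol.

trans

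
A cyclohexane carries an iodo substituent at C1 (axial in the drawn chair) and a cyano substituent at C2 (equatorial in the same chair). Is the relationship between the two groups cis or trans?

cis

C1 and C2 have opposite parity, so their axial bonds point in opposite directions.
With opposite-parity carbons, two substituents on the same face are one axial and one equatorial; opposite faces give both axial or both equatorial.
Here the groups are axial/equatorial → same face → cis.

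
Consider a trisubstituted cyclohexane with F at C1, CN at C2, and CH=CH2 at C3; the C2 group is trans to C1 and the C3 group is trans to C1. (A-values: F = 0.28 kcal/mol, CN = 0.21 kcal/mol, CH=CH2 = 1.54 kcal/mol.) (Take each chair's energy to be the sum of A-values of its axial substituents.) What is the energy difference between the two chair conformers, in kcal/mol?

1.05 kcal/mol

Chair I (fluoro axial, cyano axial, vinyl equatorial): E = 0.49 kcal/mol.
Chair II (fluoro equatorial, cyano equatorial, vinyl axial): E = 1.54 kcal/mol.
ΔE = 1.54 − 0.49 = 1.05 kcal/mol; chair I is more stable.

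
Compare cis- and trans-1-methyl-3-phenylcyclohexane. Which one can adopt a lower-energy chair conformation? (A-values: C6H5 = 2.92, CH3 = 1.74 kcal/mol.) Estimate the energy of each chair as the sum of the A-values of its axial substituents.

cis

At 1,3 positions (parity same): cis → (e,e or a,a); trans → (a,e or e,a).
Best chair for cis: E = 0.00 kcal/mol; best chair for trans: E = 1.74 kcal/mol.
The cis isomer is lower by 1.74 kcal/mol.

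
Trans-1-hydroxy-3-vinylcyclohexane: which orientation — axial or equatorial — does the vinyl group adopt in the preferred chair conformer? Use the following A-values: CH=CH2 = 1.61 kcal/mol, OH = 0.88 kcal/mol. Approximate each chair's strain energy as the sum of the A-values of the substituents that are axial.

C1 and C3 have the same parity, so for the trans isomer the two substituents are one axial and one equatorial in each chair.
Chair I (vinyl axial, hydroxyl equatorial): E = 1.61 kcal/mol.
Chair II (vinyl equatorial, hydroxyl axial): E = 0.88 kcal/mol.
Chair II is the more stable (lower-energy) conformer, and in that chair the vinyl group is equatorial.

equatorial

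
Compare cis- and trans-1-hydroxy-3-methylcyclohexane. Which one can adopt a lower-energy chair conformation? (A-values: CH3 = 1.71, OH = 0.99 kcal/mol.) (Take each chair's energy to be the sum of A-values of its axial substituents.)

At 1,3 positions (parity same): cis → (e,e or a,a); trans → (a,e or e,a).
Best chair for cis: E = 0.00 kcal/mol; best chair for trans: E = 0.99 kcal/mol.
The cis isomer is lower by 0.99 kcal/mol.

cis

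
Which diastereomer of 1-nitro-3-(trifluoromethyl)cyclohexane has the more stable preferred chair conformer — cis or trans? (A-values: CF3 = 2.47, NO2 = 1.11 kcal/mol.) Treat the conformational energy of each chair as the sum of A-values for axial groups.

cis

At 1,3 positions (parity same): cis → (e,e or a,a); trans → (a,e or e,a).
Best chair for cis: E = 0.00 kcal/mol; best chair for trans: E = 1.11 kcal/mol.
The cis isomer is lower by 1.11 kcal/mol.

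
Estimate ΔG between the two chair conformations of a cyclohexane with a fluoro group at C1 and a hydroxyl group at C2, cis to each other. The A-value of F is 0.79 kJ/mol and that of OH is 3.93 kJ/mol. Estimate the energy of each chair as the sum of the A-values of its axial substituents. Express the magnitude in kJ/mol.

3.14 kJ/mol

C1 and C2 have opposite parity, so for the cis isomer the two substituents are one axial and one equatorial in each chair.
Chair I (fluoro axial, hydroxyl equatorial): E = 0.79 kJ/mol.
Chair II (fluoro equatorial, hydroxyl axial): E = 3.93 kJ/mol.
ΔE = 3.93 − 0.79 = 3.14 kJ/mol; chair I is more stable.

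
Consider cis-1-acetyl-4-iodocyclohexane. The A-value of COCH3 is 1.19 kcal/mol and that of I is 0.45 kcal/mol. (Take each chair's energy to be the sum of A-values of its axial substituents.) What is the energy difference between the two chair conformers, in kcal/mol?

C1 and C4 have opposite parity, so for the cis isomer the two substituents are one axial and one equatorial in each chair.
Chair I (acetyl axial, iodo equatorial): E = 1.19 kcal/mol.
Chair II (acetyl equatorial, iodo axial): E = 0.45 kcal/mol.
ΔE = 1.19 − 0.45 = 0.74 kcal/mol; chair II is more stable.

0.74 kcal/mol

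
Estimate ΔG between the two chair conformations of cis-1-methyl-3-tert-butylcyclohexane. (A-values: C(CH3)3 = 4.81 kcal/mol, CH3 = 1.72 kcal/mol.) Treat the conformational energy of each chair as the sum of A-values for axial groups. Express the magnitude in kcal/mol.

C1 and C3 have the same parity, so for the cis isomer the two substituents are e,e in one chair and a,a in the other.
Chair I (tert-butyl axial, methyl axial): E = 6.53 kcal/mol.
Chair II (tert-butyl equatorial, methyl equatorial): E = 0.00 kcal/mol.
ΔE = 6.53 − 0.00 = 6.53 kcal/mol; chair II is more stable.

6.53 kcal/mol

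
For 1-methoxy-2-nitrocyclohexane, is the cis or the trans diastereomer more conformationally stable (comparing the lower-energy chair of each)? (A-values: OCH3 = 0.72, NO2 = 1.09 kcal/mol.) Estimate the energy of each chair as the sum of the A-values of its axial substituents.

trans

At 1,2 positions (parity opposite): cis → (a,e or e,a); trans → (e,e or a,a).
Best chair for cis: E = 0.72 kcal/mol; best chair for trans: E = 0.00 kcal/mol.
The trans isomer is lower by 0.72 kcal/mol.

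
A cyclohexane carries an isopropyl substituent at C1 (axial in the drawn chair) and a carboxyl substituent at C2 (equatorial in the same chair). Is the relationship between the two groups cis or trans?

cis

C1 and C2 have opposite parity, so their axial bonds point in opposite directions.
With opposite-parity carbons, two substituents on the same face are one axial and one equatorial; opposite faces give both axial or both equatorial.
Here the groups are axial/equatorial → same face → cis.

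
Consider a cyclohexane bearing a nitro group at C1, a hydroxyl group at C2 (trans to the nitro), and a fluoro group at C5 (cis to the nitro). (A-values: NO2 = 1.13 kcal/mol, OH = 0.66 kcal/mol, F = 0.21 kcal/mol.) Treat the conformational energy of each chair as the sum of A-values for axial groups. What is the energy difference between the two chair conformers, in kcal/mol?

Chair I (nitro axial, hydroxyl axial, fluoro axial): E = 2.00 kcal/mol.
Chair II (nitro equatorial, hydroxyl equatorial, fluoro equatorial): E = 0.00 kcal/mol.
ΔE = 2.00 − 0.00 = 2.00 kcal/mol; chair II is more stable.

2.00 kcal/mol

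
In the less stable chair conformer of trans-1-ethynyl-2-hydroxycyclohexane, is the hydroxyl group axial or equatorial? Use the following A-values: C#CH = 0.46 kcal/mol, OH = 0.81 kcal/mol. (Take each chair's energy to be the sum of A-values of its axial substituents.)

axial

C1 and C2 have opposite parity, so for the trans isomer the two substituents are e,e in one chair and a,a in the other.
Chair I (ethynyl axial, hydroxyl axial): E = 1.27 kcal/mol.
Chair II (ethynyl equatorial, hydroxyl equatorial): E = 0.00 kcal/mol.
Chair I is the less stable (higher-energy) conformer, and in that chair the hydroxyl group is axial.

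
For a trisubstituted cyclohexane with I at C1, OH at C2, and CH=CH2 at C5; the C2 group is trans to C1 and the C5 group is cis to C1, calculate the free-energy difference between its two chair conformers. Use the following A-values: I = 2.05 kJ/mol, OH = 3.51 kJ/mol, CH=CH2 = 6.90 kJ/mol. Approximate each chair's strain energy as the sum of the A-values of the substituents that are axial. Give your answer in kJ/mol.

Chair I (iodo axial, hydroxyl axial, vinyl axial): E = 12.46 kJ/mol.
Chair II (iodo equatorial, hydroxyl equatorial, vinyl equatorial): E = 0.00 kJ/mol.
ΔE = 12.46 − 0.00 = 12.46 kJ/mol; chair II is more stable.

12.46 kJ/mol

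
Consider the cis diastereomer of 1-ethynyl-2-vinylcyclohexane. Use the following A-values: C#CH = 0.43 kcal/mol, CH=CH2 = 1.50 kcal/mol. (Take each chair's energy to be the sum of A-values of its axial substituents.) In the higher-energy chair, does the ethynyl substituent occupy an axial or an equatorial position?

equatorial

C1 and C2 have opposite parity, so for the cis isomer the two substituents are one axial and one equatorial in each chair.
Chair I (ethynyl axial, vinyl equatorial): E = 0.43 kcal/mol.
Chair II (ethynyl equatorial, vinyl axial): E = 1.50 kcal/mol.
Chair II is the less stable (higher-energy) conformer, and in that chair the ethynyl group is equatorial.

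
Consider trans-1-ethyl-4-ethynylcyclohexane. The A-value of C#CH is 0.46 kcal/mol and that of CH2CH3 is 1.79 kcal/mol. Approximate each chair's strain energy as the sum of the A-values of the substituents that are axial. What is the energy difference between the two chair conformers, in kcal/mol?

C1 and C4 have opposite parity, so for the trans isomer the two substituents are e,e in one chair and a,a in the other.
Chair I (ethynyl axial, ethyl axial): E = 2.25 kcal/mol.
Chair II (ethynyl equatorial, ethyl equatorial): E = 0.00 kcal/mol.
ΔE = 2.25 − 0.00 = 2.25 kcal/mol; chair II is more stable.

2.25 kcal/mol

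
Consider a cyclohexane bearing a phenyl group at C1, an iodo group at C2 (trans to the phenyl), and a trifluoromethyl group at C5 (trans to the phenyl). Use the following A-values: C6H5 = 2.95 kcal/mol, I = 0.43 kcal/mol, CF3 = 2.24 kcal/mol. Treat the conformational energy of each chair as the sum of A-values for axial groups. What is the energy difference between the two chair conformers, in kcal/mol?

1.14 kcal/mol

Chair I (phenyl axial, iodo axial, trifluoromethyl equatorial): E = 3.38 kcal/mol.
Chair II (phenyl equatorial, iodo equatorial, trifluoromethyl axial): E = 2.24 kcal/mol.
ΔE = 3.38 − 2.24 = 1.14 kcal/mol; chair II is more stable.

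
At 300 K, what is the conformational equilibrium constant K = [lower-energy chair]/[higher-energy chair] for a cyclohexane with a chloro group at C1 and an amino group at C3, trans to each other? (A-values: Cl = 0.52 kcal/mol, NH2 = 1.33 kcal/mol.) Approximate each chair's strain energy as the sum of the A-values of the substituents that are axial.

K ≈ 3.89

C1 and C3 have the same parity, so for the trans isomer the two substituents are one axial and one equatorial in each chair.
Chair I (chloro axial, amino equatorial): E = 0.52 kcal/mol; chair II (chloro equatorial, amino axial): E = 1.33 kcal/mol.
ΔG = 0.81 kcal/mol between the two chairs.
K = exp(ΔG/RT) with R = 1.987×10⁻³ kcal mol⁻¹ K⁻¹ and T = 300 K gives K ≈ 3.89.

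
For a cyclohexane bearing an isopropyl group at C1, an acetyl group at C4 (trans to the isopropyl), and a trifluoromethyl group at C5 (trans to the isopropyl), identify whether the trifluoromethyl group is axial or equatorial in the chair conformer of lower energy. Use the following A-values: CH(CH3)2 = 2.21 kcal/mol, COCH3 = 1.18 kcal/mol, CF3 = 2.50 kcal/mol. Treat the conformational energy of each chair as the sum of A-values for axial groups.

axial

Chair I (isopropyl axial, acetyl axial, trifluoromethyl equatorial): E = 3.39 kcal/mol.
Chair II (isopropyl equatorial, acetyl equatorial, trifluoromethyl axial): E = 2.50 kcal/mol.
Chair II is the more stable (lower-energy) conformer, and in that chair the trifluoromethyl group is axial.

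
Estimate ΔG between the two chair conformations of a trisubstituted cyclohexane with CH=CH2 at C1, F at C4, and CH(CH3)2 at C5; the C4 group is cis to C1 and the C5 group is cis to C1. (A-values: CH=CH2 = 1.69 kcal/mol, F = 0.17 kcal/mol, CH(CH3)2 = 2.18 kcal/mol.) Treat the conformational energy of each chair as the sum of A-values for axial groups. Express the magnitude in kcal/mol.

3.70 kcal/mol

Chair I (vinyl axial, fluoro equatorial, isopropyl axial): E = 3.87 kcal/mol.
Chair II (vinyl equatorial, fluoro axial, isopropyl equatorial): E = 0.17 kcal/mol.
ΔE = 3.87 − 0.17 = 3.70 kcal/mol; chair II is more stable.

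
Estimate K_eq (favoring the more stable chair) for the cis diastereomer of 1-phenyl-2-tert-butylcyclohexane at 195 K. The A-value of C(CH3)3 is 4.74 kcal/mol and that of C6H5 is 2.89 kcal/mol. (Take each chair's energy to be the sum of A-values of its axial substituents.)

K ≈ 118

C1 and C2 have opposite parity, so for the cis isomer the two substituents are one axial and one equatorial in each chair.
Chair I (tert-butyl axial, phenyl equatorial): E = 4.74 kcal/mol; chair II (tert-butyl equatorial, phenyl axial): E = 2.89 kcal/mol.
ΔG = 1.85 kcal/mol between the two chairs.
K = exp(ΔG/RT) with R = 1.987×10⁻³ kcal mol⁻¹ K⁻¹ and T = 195 K gives K ≈ 118.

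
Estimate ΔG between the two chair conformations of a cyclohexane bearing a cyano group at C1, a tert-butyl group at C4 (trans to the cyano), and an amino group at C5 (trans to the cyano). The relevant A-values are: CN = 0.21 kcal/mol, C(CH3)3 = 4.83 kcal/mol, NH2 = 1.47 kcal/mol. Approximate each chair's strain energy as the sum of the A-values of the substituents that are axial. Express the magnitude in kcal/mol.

3.57 kcal/mol

Chair I (cyano axial, tert-butyl axial, amino equatorial): E = 5.04 kcal/mol.
Chair II (cyano equatorial, tert-butyl equatorial, amino axial): E = 1.47 kcal/mol.
ΔE = 5.04 − 1.47 = 3.57 kcal/mol; chair II is more stable.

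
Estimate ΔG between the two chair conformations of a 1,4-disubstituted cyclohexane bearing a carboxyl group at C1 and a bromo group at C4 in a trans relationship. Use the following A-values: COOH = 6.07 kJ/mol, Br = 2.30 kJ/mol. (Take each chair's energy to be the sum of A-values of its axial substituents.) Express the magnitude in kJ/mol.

C1 and C4 have opposite parity, so for the trans isomer the two substituents are e,e in one chair and a,a in the other.
Chair I (carboxyl axial, bromo axial): E = 8.37 kJ/mol.
Chair II (carboxyl equatorial, bromo equatorial): E = 0.00 kJ/mol.
ΔE = 8.37 − 0.00 = 8.37 kJ/mol; chair II is more stable.

8.37 kJ/mol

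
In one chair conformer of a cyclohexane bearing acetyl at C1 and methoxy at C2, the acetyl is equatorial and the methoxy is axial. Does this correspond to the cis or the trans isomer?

cis

C1 and C2 have opposite parity, so their axial bonds point in opposite directions.
With opposite-parity carbons, two substituents on the same face are one axial and one equatorial; opposite faces give both axial or both equatorial.
Here the groups are equatorial/axial → same face → cis.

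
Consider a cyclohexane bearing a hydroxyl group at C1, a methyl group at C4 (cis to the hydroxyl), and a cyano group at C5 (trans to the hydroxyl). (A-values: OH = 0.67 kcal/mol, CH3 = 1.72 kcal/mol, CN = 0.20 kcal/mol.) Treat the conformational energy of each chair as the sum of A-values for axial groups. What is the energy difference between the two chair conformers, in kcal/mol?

Chair I (hydroxyl axial, methyl equatorial, cyano equatorial): E = 0.67 kcal/mol.
Chair II (hydroxyl equatorial, methyl axial, cyano axial): E = 1.92 kcal/mol.
ΔE = 1.92 − 0.67 = 1.25 kcal/mol; chair I is more stable.

1.25 kcal/mol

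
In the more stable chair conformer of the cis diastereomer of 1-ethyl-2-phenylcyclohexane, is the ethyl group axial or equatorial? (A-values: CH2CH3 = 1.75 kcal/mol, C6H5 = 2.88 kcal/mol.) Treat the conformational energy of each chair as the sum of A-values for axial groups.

C1 and C2 have opposite parity, so for the cis isomer the two substituents are one axial and one equatorial in each chair.
Chair I (ethyl axial, phenyl equatorial): E = 1.75 kcal/mol.
Chair II (ethyl equatorial, phenyl axial): E = 2.88 kcal/mol.
Chair I is the more stable (lower-energy) conformer, and in that chair the ethyl group is axial.

axial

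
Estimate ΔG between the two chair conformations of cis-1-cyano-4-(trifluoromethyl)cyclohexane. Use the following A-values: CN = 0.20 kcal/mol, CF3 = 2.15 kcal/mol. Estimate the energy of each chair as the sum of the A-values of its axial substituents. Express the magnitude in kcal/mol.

1.95 kcal/mol

C1 and C4 have opposite parity, so for the cis isomer the two substituents are one axial and one equatorial in each chair.
Chair I (cyano axial, trifluoromethyl equatorial): E = 0.20 kcal/mol.
Chair II (cyano equatorial, trifluoromethyl axial): E = 2.15 kcal/mol.
ΔE = 2.15 − 0.20 = 1.95 kcal/mol; chair I is more stable.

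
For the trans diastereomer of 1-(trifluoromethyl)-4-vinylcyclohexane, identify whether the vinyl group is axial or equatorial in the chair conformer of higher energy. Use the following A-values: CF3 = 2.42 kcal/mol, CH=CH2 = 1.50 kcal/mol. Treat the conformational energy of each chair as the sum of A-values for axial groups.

C1 and C4 have opposite parity, so for the trans isomer the two substituents are e,e in one chair and a,a in the other.
Chair I (trifluoromethyl axial, vinyl axial): E = 3.92 kcal/mol.
Chair II (trifluoromethyl equatorial, vinyl equatorial): E = 0.00 kcal/mol.
Chair I is the less stable (higher-energy) conformer, and in that chair the vinyl group is axial.

axial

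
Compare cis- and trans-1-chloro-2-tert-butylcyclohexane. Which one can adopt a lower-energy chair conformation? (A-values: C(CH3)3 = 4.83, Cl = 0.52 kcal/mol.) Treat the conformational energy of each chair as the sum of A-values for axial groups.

At 1,2 positions (parity opposite): cis → (a,e or e,a); trans → (e,e or a,a).
Best chair for cis: E = 0.52 kcal/mol; best chair for trans: E = 0.00 kcal/mol.
The trans isomer is lower by 0.52 kcal/mol.

trans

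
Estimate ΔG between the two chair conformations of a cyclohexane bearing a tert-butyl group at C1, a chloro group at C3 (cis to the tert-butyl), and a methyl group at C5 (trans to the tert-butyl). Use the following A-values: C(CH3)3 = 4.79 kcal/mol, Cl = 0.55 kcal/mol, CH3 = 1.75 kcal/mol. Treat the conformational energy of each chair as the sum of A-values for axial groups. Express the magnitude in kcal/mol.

Chair I (tert-butyl axial, chloro axial, methyl equatorial): E = 5.34 kcal/mol.
Chair II (tert-butyl equatorial, chloro equatorial, methyl axial): E = 1.75 kcal/mol.
ΔE = 5.34 − 1.75 = 3.59 kcal/mol; chair II is more stable.

3.59 kcal/mol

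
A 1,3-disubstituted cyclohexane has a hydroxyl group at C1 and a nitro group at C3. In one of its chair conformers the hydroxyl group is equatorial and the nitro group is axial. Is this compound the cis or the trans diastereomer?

trans

C1 and C3 have the same parity, so their axial bonds point in the same direction.
With same-parity carbons, two substituents on the same face are both axial or both equatorial; opposite faces give one of each.
Here the groups are equatorial/axial → opposite face → trans.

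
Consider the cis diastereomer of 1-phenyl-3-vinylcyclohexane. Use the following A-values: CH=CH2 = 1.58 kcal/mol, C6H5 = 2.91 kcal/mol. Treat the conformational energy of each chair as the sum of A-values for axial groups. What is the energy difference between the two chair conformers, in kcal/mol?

C1 and C3 have the same parity, so for the cis isomer the two substituents are e,e in one chair and a,a in the other.
Chair I (vinyl axial, phenyl axial): E = 4.49 kcal/mol.
Chair II (vinyl equatorial, phenyl equatorial): E = 0.00 kcal/mol.
ΔE = 4.49 − 0.00 = 4.49 kcal/mol; chair II is more stable.

4.49 kcal/mol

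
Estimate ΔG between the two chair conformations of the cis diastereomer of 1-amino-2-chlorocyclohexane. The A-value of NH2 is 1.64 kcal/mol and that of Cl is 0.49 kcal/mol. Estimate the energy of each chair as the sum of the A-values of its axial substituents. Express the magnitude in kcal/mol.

1.15 kcal/mol

C1 and C2 have opposite parity, so for the cis isomer the two substituents are one axial and one equatorial in each chair.
Chair I (amino axial, chloro equatorial): E = 1.64 kcal/mol.
Chair II (amino equatorial, chloro axial): E = 0.49 kcal/mol.
ΔE = 1.64 − 0.49 = 1.15 kcal/mol; chair II is more stable.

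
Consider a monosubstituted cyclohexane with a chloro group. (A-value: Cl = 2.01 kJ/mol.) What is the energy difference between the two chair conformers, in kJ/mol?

2.01 kJ/mol

A monosubstituted cyclohexane has one chair with the chloro group axial (E = A = 2.01 kJ/mol) and one with it equatorial (E = 0).
ΔE = 2.01 − 0 = 2.01 kJ/mol.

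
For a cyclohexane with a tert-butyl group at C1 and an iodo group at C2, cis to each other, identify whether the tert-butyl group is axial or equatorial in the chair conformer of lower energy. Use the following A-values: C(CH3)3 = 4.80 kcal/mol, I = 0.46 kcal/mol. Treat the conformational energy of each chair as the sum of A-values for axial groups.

equatorial

C1 and C2 have opposite parity, so for the cis isomer the two substituents are one axial and one equatorial in each chair.
Chair I (tert-butyl axial, iodo equatorial): E = 4.80 kcal/mol.
Chair II (tert-butyl equatorial, iodo axial): E = 0.46 kcal/mol.
Chair II is the more stable (lower-energy) conformer, and in that chair the tert-butyl group is equatorial.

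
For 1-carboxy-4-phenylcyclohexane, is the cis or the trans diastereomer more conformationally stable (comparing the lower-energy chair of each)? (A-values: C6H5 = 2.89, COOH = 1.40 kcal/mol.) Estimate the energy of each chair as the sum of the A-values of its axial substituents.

trans

At 1,4 positions (parity opposite): cis → (a,e or e,a); trans → (e,e or a,a).
Best chair for cis: E = 1.40 kcal/mol; best chair for trans: E = 0.00 kcal/mol.
The trans isomer is lower by 1.40 kcal/mol.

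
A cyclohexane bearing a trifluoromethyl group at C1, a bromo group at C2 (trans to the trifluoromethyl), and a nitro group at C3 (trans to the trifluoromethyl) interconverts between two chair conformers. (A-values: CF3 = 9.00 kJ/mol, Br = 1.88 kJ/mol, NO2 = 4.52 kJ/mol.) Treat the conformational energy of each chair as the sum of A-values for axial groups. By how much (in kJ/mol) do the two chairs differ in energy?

Chair I (trifluoromethyl axial, bromo axial, nitro equatorial): E = 10.88 kJ/mol.
Chair II (trifluoromethyl equatorial, bromo equatorial, nitro axial): E = 4.52 kJ/mol.
ΔE = 10.88 − 4.52 = 6.36 kJ/mol; chair II is more stable.

6.36 kJ/mol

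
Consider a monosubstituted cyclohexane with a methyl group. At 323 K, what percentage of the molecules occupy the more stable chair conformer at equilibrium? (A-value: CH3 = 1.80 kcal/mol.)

94.3%

One chair has the methyl group axial (E = 1.80 kcal/mol) and the other has it equatorial (E = 0).
ΔG = 1.80 kcal/mol between the two chairs.
K = exp(ΔG/RT) with R = 1.987×10⁻³ kcal mol⁻¹ K⁻¹ and T = 323 K gives K ≈ 16.5.
Fraction in the lower-energy chair = K/(K+1) = 94.3%.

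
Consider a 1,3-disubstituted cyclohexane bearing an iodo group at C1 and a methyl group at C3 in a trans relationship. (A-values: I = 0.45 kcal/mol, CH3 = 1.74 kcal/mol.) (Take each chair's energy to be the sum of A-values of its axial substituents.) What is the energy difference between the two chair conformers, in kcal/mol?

1.29 kcal/mol

C1 and C3 have the same parity, so for the trans isomer the two substituents are one axial and one equatorial in each chair.
Chair I (iodo axial, methyl equatorial): E = 0.45 kcal/mol.
Chair II (iodo equatorial, methyl axial): E = 1.74 kcal/mol.
ΔE = 1.74 − 0.45 = 1.29 kcal/mol; chair I is more stable.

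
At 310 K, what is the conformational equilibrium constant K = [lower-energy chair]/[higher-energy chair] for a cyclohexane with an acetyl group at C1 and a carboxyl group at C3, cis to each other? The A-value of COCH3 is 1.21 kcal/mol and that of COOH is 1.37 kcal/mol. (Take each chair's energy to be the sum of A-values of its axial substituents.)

K ≈ 65.9

C1 and C3 have the same parity, so for the cis isomer the two substituents are e,e in one chair and a,a in the other.
Chair I (acetyl axial, carboxyl axial): E = 2.58 kcal/mol; chair II (acetyl equatorial, carboxyl equatorial): E = 0.00 kcal/mol.
ΔG = 2.58 kcal/mol between the two chairs.
K = exp(ΔG/RT) with R = 1.987×10⁻³ kcal mol⁻¹ K⁻¹ and T = 310 K gives K ≈ 65.9.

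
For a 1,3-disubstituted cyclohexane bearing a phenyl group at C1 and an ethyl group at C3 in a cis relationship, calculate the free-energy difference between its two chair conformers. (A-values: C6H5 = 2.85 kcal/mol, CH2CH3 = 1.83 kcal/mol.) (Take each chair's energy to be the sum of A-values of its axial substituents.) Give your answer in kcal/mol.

C1 and C3 have the same parity, so for the cis isomer the two substituents are e,e in one chair and a,a in the other.
Chair I (phenyl axial, ethyl axial): E = 4.68 kcal/mol.
Chair II (phenyl equatorial, ethyl equatorial): E = 0.00 kcal/mol.
ΔE = 4.68 − 0.00 = 4.68 kcal/mol; chair II is more stable.

4.68 kcal/mol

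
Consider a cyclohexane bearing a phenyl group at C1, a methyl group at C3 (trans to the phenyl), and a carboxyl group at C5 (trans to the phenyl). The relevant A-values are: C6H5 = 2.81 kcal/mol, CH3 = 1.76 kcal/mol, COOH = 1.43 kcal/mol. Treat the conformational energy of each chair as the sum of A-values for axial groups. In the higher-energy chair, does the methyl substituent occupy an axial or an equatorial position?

axial

Chair I (phenyl axial, methyl equatorial, carboxyl equatorial): E = 2.81 kcal/mol.
Chair II (phenyl equatorial, methyl axial, carboxyl axial): E = 3.19 kcal/mol.
Chair II is the less stable (higher-energy) conformer, and in that chair the methyl group is axial.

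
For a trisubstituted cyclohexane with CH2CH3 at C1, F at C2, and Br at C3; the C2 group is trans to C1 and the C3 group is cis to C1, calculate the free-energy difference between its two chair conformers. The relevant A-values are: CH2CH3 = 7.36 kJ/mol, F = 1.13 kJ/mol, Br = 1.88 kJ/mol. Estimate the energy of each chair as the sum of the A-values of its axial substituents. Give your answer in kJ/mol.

10.37 kJ/mol

Chair I (ethyl axial, fluoro axial, bromo axial): E = 10.37 kJ/mol.
Chair II (ethyl equatorial, fluoro equatorial, bromo equatorial): E = 0.00 kJ/mol.
ΔE = 10.37 − 0.00 = 10.37 kJ/mol; chair II is more stable.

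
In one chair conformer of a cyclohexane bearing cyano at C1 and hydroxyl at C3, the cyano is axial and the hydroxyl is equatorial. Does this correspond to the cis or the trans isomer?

trans

C1 and C3 have the same parity, so their axial bonds point in the same direction.
With same-parity carbons, two substituents on the same face are both axial or both equatorial; opposite faces give one of each.
Here the groups are axial/equatorial → opposite face → trans.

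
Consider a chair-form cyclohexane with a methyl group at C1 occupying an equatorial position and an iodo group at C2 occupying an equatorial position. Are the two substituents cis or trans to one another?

C1 and C2 have opposite parity, so their axial bonds point in opposite directions.
With opposite-parity carbons, two substituents on the same face are one axial and one equatorial; opposite faces give both axial or both equatorial.
Here the groups are equatorial/equatorial → opposite face → trans.

trans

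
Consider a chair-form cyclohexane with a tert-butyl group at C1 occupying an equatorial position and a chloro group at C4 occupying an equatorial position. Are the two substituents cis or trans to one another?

trans

C1 and C4 have opposite parity, so their axial bonds point in opposite directions.
With opposite-parity carbons, two substituents on the same face are one axial and one equatorial; opposite faces give both axial or both equatorial.
Here the groups are equatorial/equatorial → opposite face → trans.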